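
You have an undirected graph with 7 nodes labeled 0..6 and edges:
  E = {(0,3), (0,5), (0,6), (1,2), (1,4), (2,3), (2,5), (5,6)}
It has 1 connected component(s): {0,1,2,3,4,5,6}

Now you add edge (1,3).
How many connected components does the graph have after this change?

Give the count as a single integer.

Answer: 1

Derivation:
Initial component count: 1
Add (1,3): endpoints already in same component. Count unchanged: 1.
New component count: 1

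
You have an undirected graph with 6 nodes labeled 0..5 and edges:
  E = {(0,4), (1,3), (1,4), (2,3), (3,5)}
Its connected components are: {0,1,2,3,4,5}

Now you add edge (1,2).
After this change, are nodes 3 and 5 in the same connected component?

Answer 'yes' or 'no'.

Answer: yes

Derivation:
Initial components: {0,1,2,3,4,5}
Adding edge (1,2): both already in same component {0,1,2,3,4,5}. No change.
New components: {0,1,2,3,4,5}
Are 3 and 5 in the same component? yes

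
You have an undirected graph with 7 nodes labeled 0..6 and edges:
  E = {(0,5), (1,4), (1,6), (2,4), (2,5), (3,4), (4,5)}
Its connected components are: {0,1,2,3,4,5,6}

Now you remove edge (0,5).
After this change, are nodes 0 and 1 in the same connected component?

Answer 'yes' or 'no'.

Initial components: {0,1,2,3,4,5,6}
Removing edge (0,5): it was a bridge — component count 1 -> 2.
New components: {0} {1,2,3,4,5,6}
Are 0 and 1 in the same component? no

Answer: no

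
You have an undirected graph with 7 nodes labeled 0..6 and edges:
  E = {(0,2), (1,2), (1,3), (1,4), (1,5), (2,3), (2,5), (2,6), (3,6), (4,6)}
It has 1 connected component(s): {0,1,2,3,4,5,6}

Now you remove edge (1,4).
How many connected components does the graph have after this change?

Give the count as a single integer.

Initial component count: 1
Remove (1,4): not a bridge. Count unchanged: 1.
  After removal, components: {0,1,2,3,4,5,6}
New component count: 1

Answer: 1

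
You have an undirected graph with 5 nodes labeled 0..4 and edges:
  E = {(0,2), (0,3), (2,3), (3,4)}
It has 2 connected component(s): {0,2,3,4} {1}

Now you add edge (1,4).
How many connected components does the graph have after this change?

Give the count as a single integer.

Answer: 1

Derivation:
Initial component count: 2
Add (1,4): merges two components. Count decreases: 2 -> 1.
New component count: 1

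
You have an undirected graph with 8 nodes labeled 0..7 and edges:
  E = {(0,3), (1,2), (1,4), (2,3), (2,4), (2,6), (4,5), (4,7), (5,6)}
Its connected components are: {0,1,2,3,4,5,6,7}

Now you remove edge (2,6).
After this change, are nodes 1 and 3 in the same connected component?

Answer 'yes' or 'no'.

Initial components: {0,1,2,3,4,5,6,7}
Removing edge (2,6): not a bridge — component count unchanged at 1.
New components: {0,1,2,3,4,5,6,7}
Are 1 and 3 in the same component? yes

Answer: yes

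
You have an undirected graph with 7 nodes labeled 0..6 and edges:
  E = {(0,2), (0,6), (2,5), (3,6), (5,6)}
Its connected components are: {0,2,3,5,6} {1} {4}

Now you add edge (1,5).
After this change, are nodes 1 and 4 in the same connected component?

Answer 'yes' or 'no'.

Answer: no

Derivation:
Initial components: {0,2,3,5,6} {1} {4}
Adding edge (1,5): merges {1} and {0,2,3,5,6}.
New components: {0,1,2,3,5,6} {4}
Are 1 and 4 in the same component? no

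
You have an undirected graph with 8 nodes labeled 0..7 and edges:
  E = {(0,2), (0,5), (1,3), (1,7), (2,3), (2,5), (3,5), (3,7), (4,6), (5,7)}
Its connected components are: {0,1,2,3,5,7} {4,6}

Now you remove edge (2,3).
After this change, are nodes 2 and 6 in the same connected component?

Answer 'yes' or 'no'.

Initial components: {0,1,2,3,5,7} {4,6}
Removing edge (2,3): not a bridge — component count unchanged at 2.
New components: {0,1,2,3,5,7} {4,6}
Are 2 and 6 in the same component? no

Answer: no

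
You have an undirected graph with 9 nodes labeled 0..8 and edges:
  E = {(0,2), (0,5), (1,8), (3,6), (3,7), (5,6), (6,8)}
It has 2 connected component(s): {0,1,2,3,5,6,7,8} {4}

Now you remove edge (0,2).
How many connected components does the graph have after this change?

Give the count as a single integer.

Initial component count: 2
Remove (0,2): it was a bridge. Count increases: 2 -> 3.
  After removal, components: {0,1,3,5,6,7,8} {2} {4}
New component count: 3

Answer: 3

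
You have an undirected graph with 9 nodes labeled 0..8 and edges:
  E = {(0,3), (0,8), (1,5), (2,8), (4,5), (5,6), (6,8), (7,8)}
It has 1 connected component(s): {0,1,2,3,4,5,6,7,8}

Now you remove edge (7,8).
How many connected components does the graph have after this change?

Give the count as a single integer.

Initial component count: 1
Remove (7,8): it was a bridge. Count increases: 1 -> 2.
  After removal, components: {0,1,2,3,4,5,6,8} {7}
New component count: 2

Answer: 2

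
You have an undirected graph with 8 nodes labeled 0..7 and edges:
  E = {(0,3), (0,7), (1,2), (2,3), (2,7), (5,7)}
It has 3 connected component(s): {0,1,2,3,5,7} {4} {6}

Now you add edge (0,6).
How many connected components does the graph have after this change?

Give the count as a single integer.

Initial component count: 3
Add (0,6): merges two components. Count decreases: 3 -> 2.
New component count: 2

Answer: 2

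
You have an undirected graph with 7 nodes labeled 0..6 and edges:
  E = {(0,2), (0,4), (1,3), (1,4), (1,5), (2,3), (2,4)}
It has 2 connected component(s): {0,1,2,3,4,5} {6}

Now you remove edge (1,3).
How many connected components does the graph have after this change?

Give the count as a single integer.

Answer: 2

Derivation:
Initial component count: 2
Remove (1,3): not a bridge. Count unchanged: 2.
  After removal, components: {0,1,2,3,4,5} {6}
New component count: 2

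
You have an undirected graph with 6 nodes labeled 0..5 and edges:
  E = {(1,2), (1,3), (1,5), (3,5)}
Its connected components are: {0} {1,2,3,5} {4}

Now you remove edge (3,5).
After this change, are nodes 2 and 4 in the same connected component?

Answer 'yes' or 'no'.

Initial components: {0} {1,2,3,5} {4}
Removing edge (3,5): not a bridge — component count unchanged at 3.
New components: {0} {1,2,3,5} {4}
Are 2 and 4 in the same component? no

Answer: no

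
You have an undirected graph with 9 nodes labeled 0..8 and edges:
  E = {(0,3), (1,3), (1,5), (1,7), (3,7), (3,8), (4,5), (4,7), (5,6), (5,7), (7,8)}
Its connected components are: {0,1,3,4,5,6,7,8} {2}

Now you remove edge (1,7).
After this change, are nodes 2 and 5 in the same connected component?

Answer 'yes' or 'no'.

Initial components: {0,1,3,4,5,6,7,8} {2}
Removing edge (1,7): not a bridge — component count unchanged at 2.
New components: {0,1,3,4,5,6,7,8} {2}
Are 2 and 5 in the same component? no

Answer: no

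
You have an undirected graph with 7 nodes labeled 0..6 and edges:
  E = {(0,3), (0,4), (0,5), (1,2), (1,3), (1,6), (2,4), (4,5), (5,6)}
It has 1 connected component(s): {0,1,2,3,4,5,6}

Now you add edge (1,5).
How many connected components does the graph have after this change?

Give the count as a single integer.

Initial component count: 1
Add (1,5): endpoints already in same component. Count unchanged: 1.
New component count: 1

Answer: 1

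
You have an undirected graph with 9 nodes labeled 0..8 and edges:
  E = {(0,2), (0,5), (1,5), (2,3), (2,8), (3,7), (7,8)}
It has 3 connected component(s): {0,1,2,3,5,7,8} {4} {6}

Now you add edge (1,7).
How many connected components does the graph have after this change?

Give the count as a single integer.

Answer: 3

Derivation:
Initial component count: 3
Add (1,7): endpoints already in same component. Count unchanged: 3.
New component count: 3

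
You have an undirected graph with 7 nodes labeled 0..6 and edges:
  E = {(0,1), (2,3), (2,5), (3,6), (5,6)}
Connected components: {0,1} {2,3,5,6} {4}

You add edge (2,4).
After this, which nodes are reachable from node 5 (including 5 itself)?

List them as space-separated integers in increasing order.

Answer: 2 3 4 5 6

Derivation:
Before: nodes reachable from 5: {2,3,5,6}
Adding (2,4): merges 5's component with another. Reachability grows.
After: nodes reachable from 5: {2,3,4,5,6}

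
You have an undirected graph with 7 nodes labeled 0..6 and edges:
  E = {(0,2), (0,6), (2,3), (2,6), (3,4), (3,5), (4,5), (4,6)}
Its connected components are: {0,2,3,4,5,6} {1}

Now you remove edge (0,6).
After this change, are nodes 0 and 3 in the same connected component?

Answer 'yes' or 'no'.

Answer: yes

Derivation:
Initial components: {0,2,3,4,5,6} {1}
Removing edge (0,6): not a bridge — component count unchanged at 2.
New components: {0,2,3,4,5,6} {1}
Are 0 and 3 in the same component? yes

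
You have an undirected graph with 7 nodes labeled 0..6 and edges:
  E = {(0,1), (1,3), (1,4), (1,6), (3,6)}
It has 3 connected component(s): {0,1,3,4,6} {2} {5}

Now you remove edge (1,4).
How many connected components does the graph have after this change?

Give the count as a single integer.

Answer: 4

Derivation:
Initial component count: 3
Remove (1,4): it was a bridge. Count increases: 3 -> 4.
  After removal, components: {0,1,3,6} {2} {4} {5}
New component count: 4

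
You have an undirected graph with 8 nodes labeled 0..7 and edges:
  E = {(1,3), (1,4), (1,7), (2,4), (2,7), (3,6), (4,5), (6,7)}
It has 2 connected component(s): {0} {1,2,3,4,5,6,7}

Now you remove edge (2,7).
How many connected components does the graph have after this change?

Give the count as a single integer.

Answer: 2

Derivation:
Initial component count: 2
Remove (2,7): not a bridge. Count unchanged: 2.
  After removal, components: {0} {1,2,3,4,5,6,7}
New component count: 2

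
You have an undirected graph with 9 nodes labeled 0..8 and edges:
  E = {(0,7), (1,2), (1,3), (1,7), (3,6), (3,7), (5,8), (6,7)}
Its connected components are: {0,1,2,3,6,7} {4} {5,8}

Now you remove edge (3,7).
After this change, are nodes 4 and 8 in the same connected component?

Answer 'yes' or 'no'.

Answer: no

Derivation:
Initial components: {0,1,2,3,6,7} {4} {5,8}
Removing edge (3,7): not a bridge — component count unchanged at 3.
New components: {0,1,2,3,6,7} {4} {5,8}
Are 4 and 8 in the same component? no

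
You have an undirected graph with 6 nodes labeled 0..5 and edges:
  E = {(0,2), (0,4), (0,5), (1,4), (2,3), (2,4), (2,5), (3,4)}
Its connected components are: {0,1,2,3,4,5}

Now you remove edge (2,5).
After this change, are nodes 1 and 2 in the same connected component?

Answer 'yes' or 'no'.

Initial components: {0,1,2,3,4,5}
Removing edge (2,5): not a bridge — component count unchanged at 1.
New components: {0,1,2,3,4,5}
Are 1 and 2 in the same component? yes

Answer: yes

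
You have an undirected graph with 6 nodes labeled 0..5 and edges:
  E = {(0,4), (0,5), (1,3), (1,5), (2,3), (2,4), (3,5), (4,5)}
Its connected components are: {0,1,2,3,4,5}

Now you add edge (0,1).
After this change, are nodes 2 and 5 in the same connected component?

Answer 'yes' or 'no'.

Initial components: {0,1,2,3,4,5}
Adding edge (0,1): both already in same component {0,1,2,3,4,5}. No change.
New components: {0,1,2,3,4,5}
Are 2 and 5 in the same component? yes

Answer: yes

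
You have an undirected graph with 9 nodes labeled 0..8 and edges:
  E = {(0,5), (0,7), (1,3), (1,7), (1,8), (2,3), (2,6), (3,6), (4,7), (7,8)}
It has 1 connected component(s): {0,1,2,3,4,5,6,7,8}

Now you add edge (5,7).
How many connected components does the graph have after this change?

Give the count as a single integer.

Answer: 1

Derivation:
Initial component count: 1
Add (5,7): endpoints already in same component. Count unchanged: 1.
New component count: 1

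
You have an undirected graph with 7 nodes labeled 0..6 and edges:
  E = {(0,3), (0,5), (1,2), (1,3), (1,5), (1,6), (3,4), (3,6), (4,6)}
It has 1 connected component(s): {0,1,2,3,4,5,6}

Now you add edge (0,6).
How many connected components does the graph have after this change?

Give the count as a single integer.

Answer: 1

Derivation:
Initial component count: 1
Add (0,6): endpoints already in same component. Count unchanged: 1.
New component count: 1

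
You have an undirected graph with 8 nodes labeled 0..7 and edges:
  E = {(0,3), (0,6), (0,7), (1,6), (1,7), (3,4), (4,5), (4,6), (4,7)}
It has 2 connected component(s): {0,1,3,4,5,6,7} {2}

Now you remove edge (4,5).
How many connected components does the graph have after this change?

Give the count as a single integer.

Answer: 3

Derivation:
Initial component count: 2
Remove (4,5): it was a bridge. Count increases: 2 -> 3.
  After removal, components: {0,1,3,4,6,7} {2} {5}
New component count: 3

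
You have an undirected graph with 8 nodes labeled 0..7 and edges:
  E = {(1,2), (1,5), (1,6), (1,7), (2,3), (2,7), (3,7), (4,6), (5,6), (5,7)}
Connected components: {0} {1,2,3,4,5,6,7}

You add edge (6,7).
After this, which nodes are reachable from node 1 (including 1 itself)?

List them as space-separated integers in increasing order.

Before: nodes reachable from 1: {1,2,3,4,5,6,7}
Adding (6,7): both endpoints already in same component. Reachability from 1 unchanged.
After: nodes reachable from 1: {1,2,3,4,5,6,7}

Answer: 1 2 3 4 5 6 7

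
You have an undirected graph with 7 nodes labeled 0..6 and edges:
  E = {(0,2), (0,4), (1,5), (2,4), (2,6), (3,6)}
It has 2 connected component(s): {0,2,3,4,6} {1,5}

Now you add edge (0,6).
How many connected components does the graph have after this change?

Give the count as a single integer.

Answer: 2

Derivation:
Initial component count: 2
Add (0,6): endpoints already in same component. Count unchanged: 2.
New component count: 2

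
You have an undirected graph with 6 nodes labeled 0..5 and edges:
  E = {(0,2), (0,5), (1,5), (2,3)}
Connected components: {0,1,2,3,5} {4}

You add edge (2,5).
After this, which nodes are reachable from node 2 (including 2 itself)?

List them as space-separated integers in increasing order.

Before: nodes reachable from 2: {0,1,2,3,5}
Adding (2,5): both endpoints already in same component. Reachability from 2 unchanged.
After: nodes reachable from 2: {0,1,2,3,5}

Answer: 0 1 2 3 5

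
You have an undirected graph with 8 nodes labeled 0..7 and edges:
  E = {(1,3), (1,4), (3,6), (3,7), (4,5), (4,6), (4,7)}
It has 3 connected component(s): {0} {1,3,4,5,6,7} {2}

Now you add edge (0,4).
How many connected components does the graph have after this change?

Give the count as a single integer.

Answer: 2

Derivation:
Initial component count: 3
Add (0,4): merges two components. Count decreases: 3 -> 2.
New component count: 2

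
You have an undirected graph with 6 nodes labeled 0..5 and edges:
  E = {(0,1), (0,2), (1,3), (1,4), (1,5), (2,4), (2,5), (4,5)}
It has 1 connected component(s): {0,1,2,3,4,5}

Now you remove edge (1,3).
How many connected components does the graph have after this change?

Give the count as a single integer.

Initial component count: 1
Remove (1,3): it was a bridge. Count increases: 1 -> 2.
  After removal, components: {0,1,2,4,5} {3}
New component count: 2

Answer: 2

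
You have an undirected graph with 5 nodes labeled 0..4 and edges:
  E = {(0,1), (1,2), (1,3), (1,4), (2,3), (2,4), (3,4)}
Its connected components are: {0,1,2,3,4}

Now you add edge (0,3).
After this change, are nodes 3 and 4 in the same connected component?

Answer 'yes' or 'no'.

Initial components: {0,1,2,3,4}
Adding edge (0,3): both already in same component {0,1,2,3,4}. No change.
New components: {0,1,2,3,4}
Are 3 and 4 in the same component? yes

Answer: yes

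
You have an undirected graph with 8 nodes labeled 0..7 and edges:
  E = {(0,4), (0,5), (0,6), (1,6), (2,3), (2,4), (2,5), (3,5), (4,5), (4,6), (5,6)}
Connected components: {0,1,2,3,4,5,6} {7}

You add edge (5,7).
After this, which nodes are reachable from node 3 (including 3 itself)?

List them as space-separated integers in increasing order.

Answer: 0 1 2 3 4 5 6 7

Derivation:
Before: nodes reachable from 3: {0,1,2,3,4,5,6}
Adding (5,7): merges 3's component with another. Reachability grows.
After: nodes reachable from 3: {0,1,2,3,4,5,6,7}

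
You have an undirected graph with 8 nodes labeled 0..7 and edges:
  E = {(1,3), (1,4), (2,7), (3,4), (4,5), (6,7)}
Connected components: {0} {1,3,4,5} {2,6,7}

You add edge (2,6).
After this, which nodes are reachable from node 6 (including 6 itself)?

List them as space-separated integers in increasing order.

Before: nodes reachable from 6: {2,6,7}
Adding (2,6): both endpoints already in same component. Reachability from 6 unchanged.
After: nodes reachable from 6: {2,6,7}

Answer: 2 6 7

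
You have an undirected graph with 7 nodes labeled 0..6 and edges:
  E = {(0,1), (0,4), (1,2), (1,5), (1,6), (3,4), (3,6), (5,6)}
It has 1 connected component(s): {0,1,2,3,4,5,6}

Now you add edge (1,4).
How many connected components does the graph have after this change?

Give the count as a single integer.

Answer: 1

Derivation:
Initial component count: 1
Add (1,4): endpoints already in same component. Count unchanged: 1.
New component count: 1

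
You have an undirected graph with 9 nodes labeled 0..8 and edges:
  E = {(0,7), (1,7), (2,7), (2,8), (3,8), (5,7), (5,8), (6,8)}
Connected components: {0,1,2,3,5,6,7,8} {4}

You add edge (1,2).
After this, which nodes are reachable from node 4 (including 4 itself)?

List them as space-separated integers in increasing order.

Answer: 4

Derivation:
Before: nodes reachable from 4: {4}
Adding (1,2): both endpoints already in same component. Reachability from 4 unchanged.
After: nodes reachable from 4: {4}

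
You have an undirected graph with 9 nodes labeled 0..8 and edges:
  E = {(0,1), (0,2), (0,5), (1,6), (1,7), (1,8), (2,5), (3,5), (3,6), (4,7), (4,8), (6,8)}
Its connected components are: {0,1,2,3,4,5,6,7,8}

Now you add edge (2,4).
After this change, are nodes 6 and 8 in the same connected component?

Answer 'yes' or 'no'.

Answer: yes

Derivation:
Initial components: {0,1,2,3,4,5,6,7,8}
Adding edge (2,4): both already in same component {0,1,2,3,4,5,6,7,8}. No change.
New components: {0,1,2,3,4,5,6,7,8}
Are 6 and 8 in the same component? yes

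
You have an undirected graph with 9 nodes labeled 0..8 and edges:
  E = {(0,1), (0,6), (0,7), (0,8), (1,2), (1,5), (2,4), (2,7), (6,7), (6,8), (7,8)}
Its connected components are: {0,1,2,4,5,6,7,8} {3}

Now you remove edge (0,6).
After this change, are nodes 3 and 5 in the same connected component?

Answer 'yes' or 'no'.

Initial components: {0,1,2,4,5,6,7,8} {3}
Removing edge (0,6): not a bridge — component count unchanged at 2.
New components: {0,1,2,4,5,6,7,8} {3}
Are 3 and 5 in the same component? no

Answer: no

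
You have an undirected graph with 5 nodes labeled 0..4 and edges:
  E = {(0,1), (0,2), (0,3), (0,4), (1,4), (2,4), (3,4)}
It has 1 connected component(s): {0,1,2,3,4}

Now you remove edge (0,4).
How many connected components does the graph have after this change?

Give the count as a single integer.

Answer: 1

Derivation:
Initial component count: 1
Remove (0,4): not a bridge. Count unchanged: 1.
  After removal, components: {0,1,2,3,4}
New component count: 1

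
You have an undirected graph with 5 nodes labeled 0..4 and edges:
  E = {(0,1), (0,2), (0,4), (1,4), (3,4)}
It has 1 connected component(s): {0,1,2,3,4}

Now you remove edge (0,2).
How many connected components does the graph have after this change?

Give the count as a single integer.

Answer: 2

Derivation:
Initial component count: 1
Remove (0,2): it was a bridge. Count increases: 1 -> 2.
  After removal, components: {0,1,3,4} {2}
New component count: 2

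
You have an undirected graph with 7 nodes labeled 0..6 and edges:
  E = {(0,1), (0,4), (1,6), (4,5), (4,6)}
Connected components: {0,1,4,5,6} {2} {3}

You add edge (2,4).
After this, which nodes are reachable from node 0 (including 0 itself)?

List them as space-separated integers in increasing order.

Answer: 0 1 2 4 5 6

Derivation:
Before: nodes reachable from 0: {0,1,4,5,6}
Adding (2,4): merges 0's component with another. Reachability grows.
After: nodes reachable from 0: {0,1,2,4,5,6}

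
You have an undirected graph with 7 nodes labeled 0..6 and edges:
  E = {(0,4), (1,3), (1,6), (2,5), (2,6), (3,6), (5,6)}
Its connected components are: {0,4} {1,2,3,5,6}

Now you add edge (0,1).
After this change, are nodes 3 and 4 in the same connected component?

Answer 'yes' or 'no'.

Initial components: {0,4} {1,2,3,5,6}
Adding edge (0,1): merges {0,4} and {1,2,3,5,6}.
New components: {0,1,2,3,4,5,6}
Are 3 and 4 in the same component? yes

Answer: yes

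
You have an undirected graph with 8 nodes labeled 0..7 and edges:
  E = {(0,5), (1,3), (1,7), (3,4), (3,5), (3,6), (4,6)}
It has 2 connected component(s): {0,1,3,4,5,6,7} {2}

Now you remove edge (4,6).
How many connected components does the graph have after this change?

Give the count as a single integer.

Initial component count: 2
Remove (4,6): not a bridge. Count unchanged: 2.
  After removal, components: {0,1,3,4,5,6,7} {2}
New component count: 2

Answer: 2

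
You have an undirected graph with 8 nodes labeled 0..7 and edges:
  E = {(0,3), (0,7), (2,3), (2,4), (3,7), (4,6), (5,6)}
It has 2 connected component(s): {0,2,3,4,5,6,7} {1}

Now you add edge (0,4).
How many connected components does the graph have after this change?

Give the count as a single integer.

Initial component count: 2
Add (0,4): endpoints already in same component. Count unchanged: 2.
New component count: 2

Answer: 2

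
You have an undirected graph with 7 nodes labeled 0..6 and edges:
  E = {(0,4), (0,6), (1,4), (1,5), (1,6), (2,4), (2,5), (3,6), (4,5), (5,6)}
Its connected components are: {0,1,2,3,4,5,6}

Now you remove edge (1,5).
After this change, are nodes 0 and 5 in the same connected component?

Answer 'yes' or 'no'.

Initial components: {0,1,2,3,4,5,6}
Removing edge (1,5): not a bridge — component count unchanged at 1.
New components: {0,1,2,3,4,5,6}
Are 0 and 5 in the same component? yes

Answer: yes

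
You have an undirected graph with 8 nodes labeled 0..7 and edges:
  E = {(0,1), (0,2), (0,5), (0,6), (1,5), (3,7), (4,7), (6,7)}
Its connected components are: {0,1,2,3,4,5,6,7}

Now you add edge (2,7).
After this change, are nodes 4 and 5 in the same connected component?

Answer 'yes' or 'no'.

Initial components: {0,1,2,3,4,5,6,7}
Adding edge (2,7): both already in same component {0,1,2,3,4,5,6,7}. No change.
New components: {0,1,2,3,4,5,6,7}
Are 4 and 5 in the same component? yes

Answer: yes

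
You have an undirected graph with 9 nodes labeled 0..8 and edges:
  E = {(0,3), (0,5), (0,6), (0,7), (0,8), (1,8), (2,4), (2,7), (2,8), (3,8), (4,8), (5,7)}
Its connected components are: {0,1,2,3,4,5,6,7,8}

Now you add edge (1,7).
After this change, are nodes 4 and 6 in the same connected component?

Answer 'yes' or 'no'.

Answer: yes

Derivation:
Initial components: {0,1,2,3,4,5,6,7,8}
Adding edge (1,7): both already in same component {0,1,2,3,4,5,6,7,8}. No change.
New components: {0,1,2,3,4,5,6,7,8}
Are 4 and 6 in the same component? yes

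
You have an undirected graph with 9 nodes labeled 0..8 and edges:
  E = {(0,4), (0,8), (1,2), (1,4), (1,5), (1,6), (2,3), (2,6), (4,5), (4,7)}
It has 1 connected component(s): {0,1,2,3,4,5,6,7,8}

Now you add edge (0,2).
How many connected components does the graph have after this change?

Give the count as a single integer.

Initial component count: 1
Add (0,2): endpoints already in same component. Count unchanged: 1.
New component count: 1

Answer: 1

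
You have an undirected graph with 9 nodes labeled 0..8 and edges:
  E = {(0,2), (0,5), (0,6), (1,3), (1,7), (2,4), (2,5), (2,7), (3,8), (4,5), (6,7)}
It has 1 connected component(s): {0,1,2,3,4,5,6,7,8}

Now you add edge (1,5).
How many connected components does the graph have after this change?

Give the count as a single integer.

Answer: 1

Derivation:
Initial component count: 1
Add (1,5): endpoints already in same component. Count unchanged: 1.
New component count: 1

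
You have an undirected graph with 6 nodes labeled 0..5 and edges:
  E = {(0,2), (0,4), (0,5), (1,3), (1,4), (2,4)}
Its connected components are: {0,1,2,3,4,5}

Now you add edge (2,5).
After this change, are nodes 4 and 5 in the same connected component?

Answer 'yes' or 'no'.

Answer: yes

Derivation:
Initial components: {0,1,2,3,4,5}
Adding edge (2,5): both already in same component {0,1,2,3,4,5}. No change.
New components: {0,1,2,3,4,5}
Are 4 and 5 in the same component? yes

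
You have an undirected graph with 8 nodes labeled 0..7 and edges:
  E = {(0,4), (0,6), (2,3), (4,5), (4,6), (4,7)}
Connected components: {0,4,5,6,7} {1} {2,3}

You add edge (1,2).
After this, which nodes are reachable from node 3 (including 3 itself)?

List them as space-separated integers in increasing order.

Before: nodes reachable from 3: {2,3}
Adding (1,2): merges 3's component with another. Reachability grows.
After: nodes reachable from 3: {1,2,3}

Answer: 1 2 3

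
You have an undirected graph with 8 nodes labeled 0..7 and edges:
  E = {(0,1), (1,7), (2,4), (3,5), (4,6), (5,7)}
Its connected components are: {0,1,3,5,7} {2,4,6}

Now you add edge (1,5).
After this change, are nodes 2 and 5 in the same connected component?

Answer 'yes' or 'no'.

Answer: no

Derivation:
Initial components: {0,1,3,5,7} {2,4,6}
Adding edge (1,5): both already in same component {0,1,3,5,7}. No change.
New components: {0,1,3,5,7} {2,4,6}
Are 2 and 5 in the same component? no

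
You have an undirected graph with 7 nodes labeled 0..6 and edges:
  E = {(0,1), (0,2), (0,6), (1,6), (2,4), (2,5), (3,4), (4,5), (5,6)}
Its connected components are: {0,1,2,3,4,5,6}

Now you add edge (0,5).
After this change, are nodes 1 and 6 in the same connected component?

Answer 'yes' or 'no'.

Initial components: {0,1,2,3,4,5,6}
Adding edge (0,5): both already in same component {0,1,2,3,4,5,6}. No change.
New components: {0,1,2,3,4,5,6}
Are 1 and 6 in the same component? yes

Answer: yes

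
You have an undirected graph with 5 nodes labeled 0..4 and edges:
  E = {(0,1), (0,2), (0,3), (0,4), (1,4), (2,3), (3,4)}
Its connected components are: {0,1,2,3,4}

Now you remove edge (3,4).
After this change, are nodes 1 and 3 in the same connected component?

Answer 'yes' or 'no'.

Answer: yes

Derivation:
Initial components: {0,1,2,3,4}
Removing edge (3,4): not a bridge — component count unchanged at 1.
New components: {0,1,2,3,4}
Are 1 and 3 in the same component? yes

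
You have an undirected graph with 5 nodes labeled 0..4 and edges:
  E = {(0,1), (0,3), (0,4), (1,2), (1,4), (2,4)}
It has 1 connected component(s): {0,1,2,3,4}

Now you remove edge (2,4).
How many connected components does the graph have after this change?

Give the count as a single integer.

Initial component count: 1
Remove (2,4): not a bridge. Count unchanged: 1.
  After removal, components: {0,1,2,3,4}
New component count: 1

Answer: 1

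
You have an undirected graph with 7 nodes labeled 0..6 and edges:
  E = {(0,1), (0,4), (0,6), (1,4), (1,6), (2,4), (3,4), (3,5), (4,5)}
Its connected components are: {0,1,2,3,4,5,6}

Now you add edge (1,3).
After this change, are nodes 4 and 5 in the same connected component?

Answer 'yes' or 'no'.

Initial components: {0,1,2,3,4,5,6}
Adding edge (1,3): both already in same component {0,1,2,3,4,5,6}. No change.
New components: {0,1,2,3,4,5,6}
Are 4 and 5 in the same component? yes

Answer: yes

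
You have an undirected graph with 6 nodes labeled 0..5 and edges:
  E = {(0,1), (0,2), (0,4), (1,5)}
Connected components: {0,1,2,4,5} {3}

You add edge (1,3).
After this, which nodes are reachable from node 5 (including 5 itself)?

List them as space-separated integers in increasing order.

Before: nodes reachable from 5: {0,1,2,4,5}
Adding (1,3): merges 5's component with another. Reachability grows.
After: nodes reachable from 5: {0,1,2,3,4,5}

Answer: 0 1 2 3 4 5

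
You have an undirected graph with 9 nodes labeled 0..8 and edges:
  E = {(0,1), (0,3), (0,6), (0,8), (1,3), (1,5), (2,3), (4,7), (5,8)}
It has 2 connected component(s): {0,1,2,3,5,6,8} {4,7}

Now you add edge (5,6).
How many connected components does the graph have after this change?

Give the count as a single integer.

Initial component count: 2
Add (5,6): endpoints already in same component. Count unchanged: 2.
New component count: 2

Answer: 2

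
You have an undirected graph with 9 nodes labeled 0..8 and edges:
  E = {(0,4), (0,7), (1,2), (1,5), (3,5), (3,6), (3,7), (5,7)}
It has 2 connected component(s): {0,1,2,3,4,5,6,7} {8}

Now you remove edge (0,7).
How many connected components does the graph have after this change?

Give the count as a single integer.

Answer: 3

Derivation:
Initial component count: 2
Remove (0,7): it was a bridge. Count increases: 2 -> 3.
  After removal, components: {0,4} {1,2,3,5,6,7} {8}
New component count: 3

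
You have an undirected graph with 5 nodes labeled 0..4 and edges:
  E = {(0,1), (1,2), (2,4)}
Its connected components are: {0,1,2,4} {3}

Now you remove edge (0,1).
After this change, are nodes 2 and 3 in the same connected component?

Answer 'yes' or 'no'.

Answer: no

Derivation:
Initial components: {0,1,2,4} {3}
Removing edge (0,1): it was a bridge — component count 2 -> 3.
New components: {0} {1,2,4} {3}
Are 2 and 3 in the same component? no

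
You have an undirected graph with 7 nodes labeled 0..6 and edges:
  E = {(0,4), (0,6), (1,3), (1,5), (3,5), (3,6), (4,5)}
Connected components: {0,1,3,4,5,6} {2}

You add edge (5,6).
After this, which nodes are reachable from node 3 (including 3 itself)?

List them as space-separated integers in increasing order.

Before: nodes reachable from 3: {0,1,3,4,5,6}
Adding (5,6): both endpoints already in same component. Reachability from 3 unchanged.
After: nodes reachable from 3: {0,1,3,4,5,6}

Answer: 0 1 3 4 5 6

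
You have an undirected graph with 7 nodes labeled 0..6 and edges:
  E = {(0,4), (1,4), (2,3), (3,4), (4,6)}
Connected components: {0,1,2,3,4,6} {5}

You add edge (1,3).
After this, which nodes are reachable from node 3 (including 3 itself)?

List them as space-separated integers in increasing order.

Before: nodes reachable from 3: {0,1,2,3,4,6}
Adding (1,3): both endpoints already in same component. Reachability from 3 unchanged.
After: nodes reachable from 3: {0,1,2,3,4,6}

Answer: 0 1 2 3 4 6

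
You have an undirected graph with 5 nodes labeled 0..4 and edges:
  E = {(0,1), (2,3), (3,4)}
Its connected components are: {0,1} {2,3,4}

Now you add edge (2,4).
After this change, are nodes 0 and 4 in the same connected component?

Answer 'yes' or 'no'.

Initial components: {0,1} {2,3,4}
Adding edge (2,4): both already in same component {2,3,4}. No change.
New components: {0,1} {2,3,4}
Are 0 and 4 in the same component? no

Answer: no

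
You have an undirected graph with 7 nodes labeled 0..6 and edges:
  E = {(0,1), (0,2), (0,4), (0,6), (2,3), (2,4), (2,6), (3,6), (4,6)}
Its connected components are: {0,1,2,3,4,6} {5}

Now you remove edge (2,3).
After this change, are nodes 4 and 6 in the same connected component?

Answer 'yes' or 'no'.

Initial components: {0,1,2,3,4,6} {5}
Removing edge (2,3): not a bridge — component count unchanged at 2.
New components: {0,1,2,3,4,6} {5}
Are 4 and 6 in the same component? yes

Answer: yes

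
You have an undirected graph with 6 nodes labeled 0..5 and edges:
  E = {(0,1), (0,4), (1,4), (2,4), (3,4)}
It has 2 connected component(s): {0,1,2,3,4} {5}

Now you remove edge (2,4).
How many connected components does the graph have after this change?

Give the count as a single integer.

Answer: 3

Derivation:
Initial component count: 2
Remove (2,4): it was a bridge. Count increases: 2 -> 3.
  After removal, components: {0,1,3,4} {2} {5}
New component count: 3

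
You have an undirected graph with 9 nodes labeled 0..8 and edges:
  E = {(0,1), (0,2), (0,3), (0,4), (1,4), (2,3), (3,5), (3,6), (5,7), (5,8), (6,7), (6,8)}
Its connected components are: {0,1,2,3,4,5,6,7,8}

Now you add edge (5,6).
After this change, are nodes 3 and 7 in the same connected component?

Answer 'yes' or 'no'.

Answer: yes

Derivation:
Initial components: {0,1,2,3,4,5,6,7,8}
Adding edge (5,6): both already in same component {0,1,2,3,4,5,6,7,8}. No change.
New components: {0,1,2,3,4,5,6,7,8}
Are 3 and 7 in the same component? yes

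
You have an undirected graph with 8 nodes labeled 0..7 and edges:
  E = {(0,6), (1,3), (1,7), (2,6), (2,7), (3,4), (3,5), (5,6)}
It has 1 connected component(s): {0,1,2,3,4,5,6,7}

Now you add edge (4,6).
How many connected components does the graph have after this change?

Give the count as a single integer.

Initial component count: 1
Add (4,6): endpoints already in same component. Count unchanged: 1.
New component count: 1

Answer: 1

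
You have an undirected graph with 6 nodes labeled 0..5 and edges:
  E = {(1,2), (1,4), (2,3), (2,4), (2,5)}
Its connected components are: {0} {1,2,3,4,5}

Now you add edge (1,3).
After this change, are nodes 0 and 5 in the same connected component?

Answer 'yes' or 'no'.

Initial components: {0} {1,2,3,4,5}
Adding edge (1,3): both already in same component {1,2,3,4,5}. No change.
New components: {0} {1,2,3,4,5}
Are 0 and 5 in the same component? no

Answer: no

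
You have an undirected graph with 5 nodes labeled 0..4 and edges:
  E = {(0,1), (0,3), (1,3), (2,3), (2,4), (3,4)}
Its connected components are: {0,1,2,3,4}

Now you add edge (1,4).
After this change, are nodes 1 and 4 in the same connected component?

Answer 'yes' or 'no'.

Answer: yes

Derivation:
Initial components: {0,1,2,3,4}
Adding edge (1,4): both already in same component {0,1,2,3,4}. No change.
New components: {0,1,2,3,4}
Are 1 and 4 in the same component? yes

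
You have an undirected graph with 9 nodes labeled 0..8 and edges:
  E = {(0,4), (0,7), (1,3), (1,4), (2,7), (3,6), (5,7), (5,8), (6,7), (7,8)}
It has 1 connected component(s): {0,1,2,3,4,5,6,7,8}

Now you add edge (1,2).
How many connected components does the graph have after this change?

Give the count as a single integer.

Answer: 1

Derivation:
Initial component count: 1
Add (1,2): endpoints already in same component. Count unchanged: 1.
New component count: 1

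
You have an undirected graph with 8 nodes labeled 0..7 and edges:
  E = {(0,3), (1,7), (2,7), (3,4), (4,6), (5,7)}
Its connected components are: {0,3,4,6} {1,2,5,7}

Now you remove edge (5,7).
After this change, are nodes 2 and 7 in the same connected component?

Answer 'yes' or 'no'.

Initial components: {0,3,4,6} {1,2,5,7}
Removing edge (5,7): it was a bridge — component count 2 -> 3.
New components: {0,3,4,6} {1,2,7} {5}
Are 2 and 7 in the same component? yes

Answer: yes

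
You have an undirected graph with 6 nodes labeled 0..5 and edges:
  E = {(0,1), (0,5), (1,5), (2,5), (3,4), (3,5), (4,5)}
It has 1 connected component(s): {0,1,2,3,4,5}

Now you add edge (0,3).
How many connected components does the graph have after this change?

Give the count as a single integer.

Answer: 1

Derivation:
Initial component count: 1
Add (0,3): endpoints already in same component. Count unchanged: 1.
New component count: 1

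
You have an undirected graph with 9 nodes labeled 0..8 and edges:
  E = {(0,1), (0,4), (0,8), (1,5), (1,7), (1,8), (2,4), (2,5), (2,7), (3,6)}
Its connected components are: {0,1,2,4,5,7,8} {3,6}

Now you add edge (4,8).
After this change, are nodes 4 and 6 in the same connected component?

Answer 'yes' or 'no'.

Initial components: {0,1,2,4,5,7,8} {3,6}
Adding edge (4,8): both already in same component {0,1,2,4,5,7,8}. No change.
New components: {0,1,2,4,5,7,8} {3,6}
Are 4 and 6 in the same component? no

Answer: no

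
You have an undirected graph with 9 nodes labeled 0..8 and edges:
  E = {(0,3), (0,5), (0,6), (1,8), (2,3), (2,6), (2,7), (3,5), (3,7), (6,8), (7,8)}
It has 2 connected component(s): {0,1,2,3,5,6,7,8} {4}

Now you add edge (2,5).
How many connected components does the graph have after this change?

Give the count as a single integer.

Answer: 2

Derivation:
Initial component count: 2
Add (2,5): endpoints already in same component. Count unchanged: 2.
New component count: 2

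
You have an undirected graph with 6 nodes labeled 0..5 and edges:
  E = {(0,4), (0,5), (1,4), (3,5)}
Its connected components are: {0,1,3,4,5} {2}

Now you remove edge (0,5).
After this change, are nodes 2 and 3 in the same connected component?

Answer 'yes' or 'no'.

Answer: no

Derivation:
Initial components: {0,1,3,4,5} {2}
Removing edge (0,5): it was a bridge — component count 2 -> 3.
New components: {0,1,4} {2} {3,5}
Are 2 and 3 in the same component? no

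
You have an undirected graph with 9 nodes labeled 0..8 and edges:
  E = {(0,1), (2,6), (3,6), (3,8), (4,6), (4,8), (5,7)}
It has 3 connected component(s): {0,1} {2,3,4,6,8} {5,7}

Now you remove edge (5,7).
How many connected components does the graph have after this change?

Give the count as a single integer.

Answer: 4

Derivation:
Initial component count: 3
Remove (5,7): it was a bridge. Count increases: 3 -> 4.
  After removal, components: {0,1} {2,3,4,6,8} {5} {7}
New component count: 4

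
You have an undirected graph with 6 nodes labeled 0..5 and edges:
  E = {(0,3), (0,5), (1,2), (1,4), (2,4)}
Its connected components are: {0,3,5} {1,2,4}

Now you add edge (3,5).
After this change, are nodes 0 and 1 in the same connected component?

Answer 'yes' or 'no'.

Answer: no

Derivation:
Initial components: {0,3,5} {1,2,4}
Adding edge (3,5): both already in same component {0,3,5}. No change.
New components: {0,3,5} {1,2,4}
Are 0 and 1 in the same component? no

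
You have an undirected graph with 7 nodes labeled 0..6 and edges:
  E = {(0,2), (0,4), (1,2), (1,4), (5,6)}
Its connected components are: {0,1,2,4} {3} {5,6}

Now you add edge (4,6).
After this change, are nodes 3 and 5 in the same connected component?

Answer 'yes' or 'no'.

Answer: no

Derivation:
Initial components: {0,1,2,4} {3} {5,6}
Adding edge (4,6): merges {0,1,2,4} and {5,6}.
New components: {0,1,2,4,5,6} {3}
Are 3 and 5 in the same component? no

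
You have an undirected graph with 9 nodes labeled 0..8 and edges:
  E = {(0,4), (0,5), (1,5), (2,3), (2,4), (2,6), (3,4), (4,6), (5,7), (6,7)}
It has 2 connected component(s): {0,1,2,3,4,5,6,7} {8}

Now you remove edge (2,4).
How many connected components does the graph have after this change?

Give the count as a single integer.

Initial component count: 2
Remove (2,4): not a bridge. Count unchanged: 2.
  After removal, components: {0,1,2,3,4,5,6,7} {8}
New component count: 2

Answer: 2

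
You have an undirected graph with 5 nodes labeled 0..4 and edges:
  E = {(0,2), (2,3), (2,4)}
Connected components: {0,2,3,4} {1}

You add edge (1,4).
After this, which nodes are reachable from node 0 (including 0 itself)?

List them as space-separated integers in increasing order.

Before: nodes reachable from 0: {0,2,3,4}
Adding (1,4): merges 0's component with another. Reachability grows.
After: nodes reachable from 0: {0,1,2,3,4}

Answer: 0 1 2 3 4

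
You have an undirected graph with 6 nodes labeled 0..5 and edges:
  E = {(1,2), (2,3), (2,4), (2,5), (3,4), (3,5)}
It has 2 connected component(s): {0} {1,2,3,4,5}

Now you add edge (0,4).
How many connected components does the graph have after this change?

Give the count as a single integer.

Answer: 1

Derivation:
Initial component count: 2
Add (0,4): merges two components. Count decreases: 2 -> 1.
New component count: 1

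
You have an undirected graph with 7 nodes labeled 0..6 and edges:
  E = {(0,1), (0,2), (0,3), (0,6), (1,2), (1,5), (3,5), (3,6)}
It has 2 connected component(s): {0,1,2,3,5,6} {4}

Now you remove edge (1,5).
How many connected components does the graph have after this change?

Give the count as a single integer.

Answer: 2

Derivation:
Initial component count: 2
Remove (1,5): not a bridge. Count unchanged: 2.
  After removal, components: {0,1,2,3,5,6} {4}
New component count: 2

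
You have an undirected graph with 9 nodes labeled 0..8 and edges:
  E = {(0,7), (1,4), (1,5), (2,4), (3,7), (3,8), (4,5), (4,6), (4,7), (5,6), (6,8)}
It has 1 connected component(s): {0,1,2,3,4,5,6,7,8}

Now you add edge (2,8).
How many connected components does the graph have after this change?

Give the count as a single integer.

Initial component count: 1
Add (2,8): endpoints already in same component. Count unchanged: 1.
New component count: 1

Answer: 1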